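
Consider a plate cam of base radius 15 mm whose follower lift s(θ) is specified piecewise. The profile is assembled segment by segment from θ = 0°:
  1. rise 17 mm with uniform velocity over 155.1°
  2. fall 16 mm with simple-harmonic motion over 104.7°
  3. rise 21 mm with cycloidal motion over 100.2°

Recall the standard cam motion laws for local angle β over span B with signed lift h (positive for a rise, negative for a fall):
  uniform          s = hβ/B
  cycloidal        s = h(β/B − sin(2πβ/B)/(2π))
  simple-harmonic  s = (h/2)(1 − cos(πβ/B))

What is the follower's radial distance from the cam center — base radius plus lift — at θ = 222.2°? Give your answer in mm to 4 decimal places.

seg 1 [0°–155.1°] uniform, h=17: full span → s += 17 → s = 17.0000
seg 2 [155.1°–259.8°] simple-harmonic, h=-16: θ=222.2° here. β=67.1, B=104.7. -16/2·(1 − cos(π·0.6409)) = -11.4262 → s = 5.5738
radial distance = base radius + s = 15 + 5.5738 = 20.5738

20.5738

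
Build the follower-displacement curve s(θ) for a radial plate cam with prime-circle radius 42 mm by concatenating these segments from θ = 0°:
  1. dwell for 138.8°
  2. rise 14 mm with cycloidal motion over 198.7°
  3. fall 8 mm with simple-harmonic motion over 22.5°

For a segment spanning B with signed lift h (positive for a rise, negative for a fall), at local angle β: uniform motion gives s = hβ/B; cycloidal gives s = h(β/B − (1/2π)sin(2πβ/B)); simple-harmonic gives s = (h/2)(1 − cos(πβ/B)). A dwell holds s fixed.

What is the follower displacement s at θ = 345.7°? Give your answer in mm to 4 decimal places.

seg 1 [0°–138.8°] dwell: s stays 0.0000
seg 2 [138.8°–337.5°] cycloidal, h=14: full span → s += 14 → s = 14.0000
seg 3 [337.5°–360°] simple-harmonic, h=-8: θ=345.7° here. β=8.2, B=22.5. -8/2·(1 − cos(π·0.3644)) = -2.3476 → s = 11.6524

11.6524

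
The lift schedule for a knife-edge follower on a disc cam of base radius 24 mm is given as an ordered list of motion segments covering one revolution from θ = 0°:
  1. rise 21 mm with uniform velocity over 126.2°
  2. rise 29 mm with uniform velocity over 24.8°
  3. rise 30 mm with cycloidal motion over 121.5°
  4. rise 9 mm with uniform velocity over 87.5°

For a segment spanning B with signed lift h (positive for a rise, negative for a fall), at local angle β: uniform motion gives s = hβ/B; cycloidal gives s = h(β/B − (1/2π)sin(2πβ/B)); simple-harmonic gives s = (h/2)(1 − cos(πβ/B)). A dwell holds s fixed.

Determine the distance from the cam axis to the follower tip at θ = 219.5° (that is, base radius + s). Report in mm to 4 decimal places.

seg 1 [0°–126.2°] uniform, h=21: full span → s += 21 → s = 21.0000
seg 2 [126.2°–151°] uniform, h=29: full span → s += 29 → s = 50.0000
seg 3 [151°–272.5°] cycloidal, h=30: θ=219.5° here. β=68.5, B=121.5. 30·(0.5638 − sin(2π·0.5638)/(2π)) = 18.7763 → s = 68.7763
radial distance = base radius + s = 24 + 68.7763 = 92.7763

92.7763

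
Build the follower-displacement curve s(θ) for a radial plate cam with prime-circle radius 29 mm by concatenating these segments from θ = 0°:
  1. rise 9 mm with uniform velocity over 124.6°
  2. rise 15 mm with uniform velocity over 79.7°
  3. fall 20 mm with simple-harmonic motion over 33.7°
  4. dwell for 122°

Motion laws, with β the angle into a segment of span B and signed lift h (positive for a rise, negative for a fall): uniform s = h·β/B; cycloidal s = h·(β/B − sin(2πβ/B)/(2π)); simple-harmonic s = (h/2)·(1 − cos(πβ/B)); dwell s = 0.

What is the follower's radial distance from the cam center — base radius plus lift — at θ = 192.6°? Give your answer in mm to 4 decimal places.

seg 1 [0°–124.6°] uniform, h=9: full span → s += 9 → s = 9.0000
seg 2 [124.6°–204.3°] uniform, h=15: θ=192.6° here. β=68, B=79.7. 15·68/79.7 = 12.7980 → s = 21.7980
radial distance = base radius + s = 29 + 21.7980 = 50.7980

50.7980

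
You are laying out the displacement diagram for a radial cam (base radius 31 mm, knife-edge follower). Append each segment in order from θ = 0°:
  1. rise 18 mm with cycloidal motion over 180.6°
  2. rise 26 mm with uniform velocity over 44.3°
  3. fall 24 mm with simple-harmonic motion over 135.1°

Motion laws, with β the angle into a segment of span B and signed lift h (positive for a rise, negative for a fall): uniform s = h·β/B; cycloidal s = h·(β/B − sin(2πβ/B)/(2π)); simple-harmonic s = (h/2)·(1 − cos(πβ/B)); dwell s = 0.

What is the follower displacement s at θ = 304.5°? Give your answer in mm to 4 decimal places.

seg 1 [0°–180.6°] cycloidal, h=18: full span → s += 18 → s = 18.0000
seg 2 [180.6°–224.9°] uniform, h=26: full span → s += 26 → s = 44.0000
seg 3 [224.9°–360°] simple-harmonic, h=-24: θ=304.5° here. β=79.6, B=135.1. -24/2·(1 − cos(π·0.5892)) = -15.3187 → s = 28.6813

28.6813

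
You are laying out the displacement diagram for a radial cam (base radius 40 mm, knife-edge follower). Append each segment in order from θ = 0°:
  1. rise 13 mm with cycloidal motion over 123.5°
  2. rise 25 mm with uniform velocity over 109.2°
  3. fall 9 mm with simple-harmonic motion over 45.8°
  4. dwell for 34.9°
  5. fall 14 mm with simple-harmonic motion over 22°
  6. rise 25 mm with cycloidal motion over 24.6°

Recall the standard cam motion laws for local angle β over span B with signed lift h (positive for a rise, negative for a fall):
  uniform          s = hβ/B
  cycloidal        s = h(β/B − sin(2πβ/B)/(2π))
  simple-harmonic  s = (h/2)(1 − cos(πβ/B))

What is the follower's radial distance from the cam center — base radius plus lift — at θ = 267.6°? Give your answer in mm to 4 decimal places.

seg 1 [0°–123.5°] cycloidal, h=13: full span → s += 13 → s = 13.0000
seg 2 [123.5°–232.7°] uniform, h=25: full span → s += 25 → s = 38.0000
seg 3 [232.7°–278.5°] simple-harmonic, h=-9: θ=267.6° here. β=34.9, B=45.8. -9/2·(1 − cos(π·0.7620)) = -7.7997 → s = 30.2003
radial distance = base radius + s = 40 + 30.2003 = 70.2003

70.2003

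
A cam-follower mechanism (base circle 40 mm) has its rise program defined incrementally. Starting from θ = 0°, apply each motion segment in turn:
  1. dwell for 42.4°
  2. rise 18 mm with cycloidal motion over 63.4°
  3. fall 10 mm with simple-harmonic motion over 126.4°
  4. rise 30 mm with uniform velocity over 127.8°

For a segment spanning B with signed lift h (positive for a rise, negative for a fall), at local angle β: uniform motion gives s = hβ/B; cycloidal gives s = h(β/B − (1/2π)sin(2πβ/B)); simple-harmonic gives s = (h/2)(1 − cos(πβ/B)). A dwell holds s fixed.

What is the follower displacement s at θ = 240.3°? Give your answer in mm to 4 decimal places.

seg 1 [0°–42.4°] dwell: s stays 0.0000
seg 2 [42.4°–105.8°] cycloidal, h=18: full span → s += 18 → s = 18.0000
seg 3 [105.8°–232.2°] simple-harmonic, h=-10: full span → s += -10 → s = 8.0000
seg 4 [232.2°–360°] uniform, h=30: θ=240.3° here. β=8.1, B=127.8. 30·8.1/127.8 = 1.9014 → s = 9.9014

9.9014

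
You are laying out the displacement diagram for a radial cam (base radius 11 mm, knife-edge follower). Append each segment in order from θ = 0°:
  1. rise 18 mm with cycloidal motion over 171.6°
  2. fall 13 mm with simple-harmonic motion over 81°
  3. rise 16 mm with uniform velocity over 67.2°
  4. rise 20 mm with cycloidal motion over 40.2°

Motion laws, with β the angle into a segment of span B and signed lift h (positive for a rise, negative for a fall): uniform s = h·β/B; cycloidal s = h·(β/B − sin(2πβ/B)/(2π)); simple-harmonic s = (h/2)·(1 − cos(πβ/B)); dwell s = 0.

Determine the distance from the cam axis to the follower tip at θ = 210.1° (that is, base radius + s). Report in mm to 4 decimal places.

seg 1 [0°–171.6°] cycloidal, h=18: full span → s += 18 → s = 18.0000
seg 2 [171.6°–252.6°] simple-harmonic, h=-13: θ=210.1° here. β=38.5, B=81. -13/2·(1 − cos(π·0.4753)) = -5.9963 → s = 12.0037
radial distance = base radius + s = 11 + 12.0037 = 23.0037

23.0037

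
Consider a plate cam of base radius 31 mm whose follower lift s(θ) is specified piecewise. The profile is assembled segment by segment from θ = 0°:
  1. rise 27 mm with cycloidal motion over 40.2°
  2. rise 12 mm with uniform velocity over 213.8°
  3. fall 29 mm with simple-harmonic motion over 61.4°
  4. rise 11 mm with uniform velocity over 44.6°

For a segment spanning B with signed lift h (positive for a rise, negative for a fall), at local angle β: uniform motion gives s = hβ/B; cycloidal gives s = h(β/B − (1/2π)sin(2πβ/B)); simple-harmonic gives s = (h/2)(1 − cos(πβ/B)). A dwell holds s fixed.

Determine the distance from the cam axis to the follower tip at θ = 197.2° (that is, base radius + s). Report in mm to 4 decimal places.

seg 1 [0°–40.2°] cycloidal, h=27: full span → s += 27 → s = 27.0000
seg 2 [40.2°–254°] uniform, h=12: θ=197.2° here. β=157, B=213.8. 12·157/213.8 = 8.8120 → s = 35.8120
radial distance = base radius + s = 31 + 35.8120 = 66.8120

66.8120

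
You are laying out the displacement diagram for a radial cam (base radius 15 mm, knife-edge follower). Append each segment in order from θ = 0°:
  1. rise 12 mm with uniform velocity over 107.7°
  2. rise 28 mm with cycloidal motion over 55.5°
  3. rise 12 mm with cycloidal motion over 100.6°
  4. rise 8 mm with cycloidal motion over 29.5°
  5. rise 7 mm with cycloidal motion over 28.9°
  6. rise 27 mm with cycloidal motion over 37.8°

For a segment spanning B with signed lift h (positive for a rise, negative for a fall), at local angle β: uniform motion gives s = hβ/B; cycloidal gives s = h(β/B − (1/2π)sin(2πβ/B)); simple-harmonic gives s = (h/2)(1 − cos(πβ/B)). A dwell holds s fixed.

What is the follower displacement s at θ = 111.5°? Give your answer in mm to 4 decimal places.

seg 1 [0°–107.7°] uniform, h=12: full span → s += 12 → s = 12.0000
seg 2 [107.7°–163.2°] cycloidal, h=28: θ=111.5° here. β=3.8, B=55.5. 28·(0.0685 − sin(2π·0.0685)/(2π)) = 0.0586 → s = 12.0586

12.0586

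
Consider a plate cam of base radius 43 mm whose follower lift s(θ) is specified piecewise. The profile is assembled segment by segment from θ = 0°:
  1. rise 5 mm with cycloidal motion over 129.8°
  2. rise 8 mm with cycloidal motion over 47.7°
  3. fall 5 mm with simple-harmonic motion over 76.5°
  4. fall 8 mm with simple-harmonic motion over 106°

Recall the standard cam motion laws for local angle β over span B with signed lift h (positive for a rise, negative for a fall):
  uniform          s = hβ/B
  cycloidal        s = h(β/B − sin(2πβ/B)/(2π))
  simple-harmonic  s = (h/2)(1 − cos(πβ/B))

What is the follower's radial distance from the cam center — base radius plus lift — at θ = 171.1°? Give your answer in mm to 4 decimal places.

seg 1 [0°–129.8°] cycloidal, h=5: full span → s += 5 → s = 5.0000
seg 2 [129.8°–177.5°] cycloidal, h=8: θ=171.1° here. β=41.3, B=47.7. 8·(0.8658 − sin(2π·0.8658)/(2π)) = 7.8773 → s = 12.8773
radial distance = base radius + s = 43 + 12.8773 = 55.8773

55.8773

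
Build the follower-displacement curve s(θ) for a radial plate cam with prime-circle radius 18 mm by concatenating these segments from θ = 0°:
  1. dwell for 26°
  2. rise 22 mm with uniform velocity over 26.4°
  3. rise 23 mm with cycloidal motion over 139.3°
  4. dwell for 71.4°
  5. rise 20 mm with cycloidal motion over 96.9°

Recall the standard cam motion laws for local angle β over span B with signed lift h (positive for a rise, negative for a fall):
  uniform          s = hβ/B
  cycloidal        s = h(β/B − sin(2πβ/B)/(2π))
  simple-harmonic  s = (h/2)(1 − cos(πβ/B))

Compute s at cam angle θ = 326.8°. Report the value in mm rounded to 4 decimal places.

seg 1 [0°–26°] dwell: s stays 0.0000
seg 2 [26°–52.4°] uniform, h=22: full span → s += 22 → s = 22.0000
seg 3 [52.4°–191.7°] cycloidal, h=23: full span → s += 23 → s = 45.0000
seg 4 [191.7°–263.1°] dwell: s stays 45.0000
seg 5 [263.1°–360°] cycloidal, h=20: θ=326.8° here. β=63.7, B=96.9. 20·(0.6574 − sin(2π·0.6574)/(2π)) = 15.8067 → s = 60.8067

60.8067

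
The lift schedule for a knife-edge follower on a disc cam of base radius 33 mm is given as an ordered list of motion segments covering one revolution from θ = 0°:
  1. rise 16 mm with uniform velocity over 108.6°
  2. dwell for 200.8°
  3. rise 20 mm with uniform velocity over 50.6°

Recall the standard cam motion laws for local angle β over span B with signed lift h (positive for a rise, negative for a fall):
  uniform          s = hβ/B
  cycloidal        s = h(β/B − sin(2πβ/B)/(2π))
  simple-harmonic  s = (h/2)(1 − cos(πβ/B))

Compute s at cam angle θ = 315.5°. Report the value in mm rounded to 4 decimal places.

seg 1 [0°–108.6°] uniform, h=16: full span → s += 16 → s = 16.0000
seg 2 [108.6°–309.4°] dwell: s stays 16.0000
seg 3 [309.4°–360°] uniform, h=20: θ=315.5° here. β=6.1, B=50.6. 20·6.1/50.6 = 2.4111 → s = 18.4111

18.4111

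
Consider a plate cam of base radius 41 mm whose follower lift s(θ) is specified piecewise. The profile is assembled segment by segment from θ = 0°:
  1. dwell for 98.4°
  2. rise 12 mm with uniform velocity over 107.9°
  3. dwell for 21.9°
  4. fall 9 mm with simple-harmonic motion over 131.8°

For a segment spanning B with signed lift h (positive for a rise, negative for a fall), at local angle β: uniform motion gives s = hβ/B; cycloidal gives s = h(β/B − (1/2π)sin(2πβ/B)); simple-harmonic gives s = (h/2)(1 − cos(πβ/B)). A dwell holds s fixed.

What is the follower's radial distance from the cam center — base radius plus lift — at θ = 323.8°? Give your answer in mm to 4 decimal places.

seg 1 [0°–98.4°] dwell: s stays 0.0000
seg 2 [98.4°–206.3°] uniform, h=12: full span → s += 12 → s = 12.0000
seg 3 [206.3°–228.2°] dwell: s stays 12.0000
seg 4 [228.2°–360°] simple-harmonic, h=-9: θ=323.8° here. β=95.6, B=131.8. -9/2·(1 − cos(π·0.7253)) = -7.4262 → s = 4.5738
radial distance = base radius + s = 41 + 4.5738 = 45.5738

45.5738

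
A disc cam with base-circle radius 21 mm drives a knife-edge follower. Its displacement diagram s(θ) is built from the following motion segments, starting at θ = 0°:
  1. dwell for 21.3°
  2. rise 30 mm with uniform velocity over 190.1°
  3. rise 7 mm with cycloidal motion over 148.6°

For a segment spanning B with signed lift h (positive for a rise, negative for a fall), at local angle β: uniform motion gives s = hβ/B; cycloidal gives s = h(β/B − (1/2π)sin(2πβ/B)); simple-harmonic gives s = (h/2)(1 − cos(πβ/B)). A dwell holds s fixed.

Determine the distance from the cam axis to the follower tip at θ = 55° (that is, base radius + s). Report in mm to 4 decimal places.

seg 1 [0°–21.3°] dwell: s stays 0.0000
seg 2 [21.3°–211.4°] uniform, h=30: θ=55° here. β=33.7, B=190.1. 30·33.7/190.1 = 5.3183 → s = 5.3183
radial distance = base radius + s = 21 + 5.3183 = 26.3183

26.3183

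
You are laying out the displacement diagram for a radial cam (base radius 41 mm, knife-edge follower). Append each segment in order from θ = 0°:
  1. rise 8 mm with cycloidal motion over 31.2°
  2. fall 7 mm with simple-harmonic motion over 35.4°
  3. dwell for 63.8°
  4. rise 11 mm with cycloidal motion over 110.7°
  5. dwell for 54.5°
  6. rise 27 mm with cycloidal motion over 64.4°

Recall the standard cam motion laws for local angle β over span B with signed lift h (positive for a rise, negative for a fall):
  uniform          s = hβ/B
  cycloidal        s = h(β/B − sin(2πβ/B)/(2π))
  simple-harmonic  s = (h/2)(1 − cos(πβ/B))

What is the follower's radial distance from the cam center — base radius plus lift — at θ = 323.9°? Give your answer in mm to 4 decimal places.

seg 1 [0°–31.2°] cycloidal, h=8: full span → s += 8 → s = 8.0000
seg 2 [31.2°–66.6°] simple-harmonic, h=-7: full span → s += -7 → s = 1.0000
seg 3 [66.6°–130.4°] dwell: s stays 1.0000
seg 4 [130.4°–241.1°] cycloidal, h=11: full span → s += 11 → s = 12.0000
seg 5 [241.1°–295.6°] dwell: s stays 12.0000
seg 6 [295.6°–360°] cycloidal, h=27: θ=323.9° here. β=28.3, B=64.4. 27·(0.4394 − sin(2π·0.4394)/(2π)) = 10.2690 → s = 22.2690
radial distance = base radius + s = 41 + 22.2690 = 63.2690

63.2690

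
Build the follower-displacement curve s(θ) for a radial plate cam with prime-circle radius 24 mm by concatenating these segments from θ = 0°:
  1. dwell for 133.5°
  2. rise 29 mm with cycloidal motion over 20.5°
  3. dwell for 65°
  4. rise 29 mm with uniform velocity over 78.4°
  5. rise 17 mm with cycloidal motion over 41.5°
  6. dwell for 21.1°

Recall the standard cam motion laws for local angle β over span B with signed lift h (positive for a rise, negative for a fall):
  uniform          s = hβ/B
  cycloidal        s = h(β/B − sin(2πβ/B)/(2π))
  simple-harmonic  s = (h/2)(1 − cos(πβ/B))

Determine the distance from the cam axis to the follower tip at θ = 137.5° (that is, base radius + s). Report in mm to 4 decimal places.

seg 1 [0°–133.5°] dwell: s stays 0.0000
seg 2 [133.5°–154°] cycloidal, h=29: θ=137.5° here. β=4, B=20.5. 29·(0.1951 − sin(2π·0.1951)/(2π)) = 1.3147 → s = 1.3147
radial distance = base radius + s = 24 + 1.3147 = 25.3147

25.3147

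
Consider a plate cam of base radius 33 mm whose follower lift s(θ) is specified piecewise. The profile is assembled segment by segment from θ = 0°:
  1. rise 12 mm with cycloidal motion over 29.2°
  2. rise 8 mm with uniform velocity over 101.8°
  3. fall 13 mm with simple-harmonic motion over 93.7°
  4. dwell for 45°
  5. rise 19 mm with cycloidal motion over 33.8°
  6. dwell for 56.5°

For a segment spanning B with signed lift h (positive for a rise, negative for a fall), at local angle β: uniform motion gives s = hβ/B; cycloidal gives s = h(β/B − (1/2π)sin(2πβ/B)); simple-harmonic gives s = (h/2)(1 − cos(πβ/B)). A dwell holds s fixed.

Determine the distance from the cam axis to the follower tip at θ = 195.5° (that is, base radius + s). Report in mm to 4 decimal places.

seg 1 [0°–29.2°] cycloidal, h=12: full span → s += 12 → s = 12.0000
seg 2 [29.2°–131°] uniform, h=8: full span → s += 8 → s = 20.0000
seg 3 [131°–224.7°] simple-harmonic, h=-13: θ=195.5° here. β=64.5, B=93.7. -13/2·(1 − cos(π·0.6884)) = -10.1259 → s = 9.8741
radial distance = base radius + s = 33 + 9.8741 = 42.8741

42.8741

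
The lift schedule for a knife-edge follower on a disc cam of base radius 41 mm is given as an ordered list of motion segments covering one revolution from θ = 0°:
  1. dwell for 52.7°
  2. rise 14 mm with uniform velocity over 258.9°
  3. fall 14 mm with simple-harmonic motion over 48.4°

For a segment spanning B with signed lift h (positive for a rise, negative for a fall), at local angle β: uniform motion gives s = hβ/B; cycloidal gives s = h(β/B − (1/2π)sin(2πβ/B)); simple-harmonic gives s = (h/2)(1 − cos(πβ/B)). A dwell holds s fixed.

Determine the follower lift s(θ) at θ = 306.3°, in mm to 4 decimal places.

seg 1 [0°–52.7°] dwell: s stays 0.0000
seg 2 [52.7°–311.6°] uniform, h=14: θ=306.3° here. β=253.6, B=258.9. 14·253.6/258.9 = 13.7134 → s = 13.7134

13.7134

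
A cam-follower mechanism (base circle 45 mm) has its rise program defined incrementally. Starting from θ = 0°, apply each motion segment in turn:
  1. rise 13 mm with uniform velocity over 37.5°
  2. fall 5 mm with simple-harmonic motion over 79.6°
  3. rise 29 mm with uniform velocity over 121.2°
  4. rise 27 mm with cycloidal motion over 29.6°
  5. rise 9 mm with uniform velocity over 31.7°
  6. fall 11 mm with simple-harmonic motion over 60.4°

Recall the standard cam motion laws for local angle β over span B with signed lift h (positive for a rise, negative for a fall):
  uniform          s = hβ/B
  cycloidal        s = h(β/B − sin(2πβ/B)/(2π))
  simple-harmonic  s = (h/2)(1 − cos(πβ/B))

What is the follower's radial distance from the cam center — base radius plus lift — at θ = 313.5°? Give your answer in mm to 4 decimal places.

seg 1 [0°–37.5°] uniform, h=13: full span → s += 13 → s = 13.0000
seg 2 [37.5°–117.1°] simple-harmonic, h=-5: full span → s += -5 → s = 8.0000
seg 3 [117.1°–238.3°] uniform, h=29: full span → s += 29 → s = 37.0000
seg 4 [238.3°–267.9°] cycloidal, h=27: full span → s += 27 → s = 64.0000
seg 5 [267.9°–299.6°] uniform, h=9: full span → s += 9 → s = 73.0000
seg 6 [299.6°–360°] simple-harmonic, h=-11: θ=313.5° here. β=13.9, B=60.4. -11/2·(1 − cos(π·0.2301)) = -1.3759 → s = 71.6241
radial distance = base radius + s = 45 + 71.6241 = 116.6241

116.6241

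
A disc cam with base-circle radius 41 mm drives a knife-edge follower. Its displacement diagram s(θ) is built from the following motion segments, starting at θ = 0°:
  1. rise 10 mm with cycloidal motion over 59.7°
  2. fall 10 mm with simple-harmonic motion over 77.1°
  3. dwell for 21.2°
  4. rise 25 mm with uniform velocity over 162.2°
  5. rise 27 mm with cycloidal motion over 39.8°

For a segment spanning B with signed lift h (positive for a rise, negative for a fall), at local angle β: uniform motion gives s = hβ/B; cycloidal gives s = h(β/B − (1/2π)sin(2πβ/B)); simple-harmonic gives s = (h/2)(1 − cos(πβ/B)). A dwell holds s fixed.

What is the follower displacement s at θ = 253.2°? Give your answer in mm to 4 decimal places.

seg 1 [0°–59.7°] cycloidal, h=10: full span → s += 10 → s = 10.0000
seg 2 [59.7°–136.8°] simple-harmonic, h=-10: full span → s += -10 → s = 0.0000
seg 3 [136.8°–158°] dwell: s stays 0.0000
seg 4 [158°–320.2°] uniform, h=25: θ=253.2° here. β=95.2, B=162.2. 25·95.2/162.2 = 14.6732 → s = 14.6732

14.6732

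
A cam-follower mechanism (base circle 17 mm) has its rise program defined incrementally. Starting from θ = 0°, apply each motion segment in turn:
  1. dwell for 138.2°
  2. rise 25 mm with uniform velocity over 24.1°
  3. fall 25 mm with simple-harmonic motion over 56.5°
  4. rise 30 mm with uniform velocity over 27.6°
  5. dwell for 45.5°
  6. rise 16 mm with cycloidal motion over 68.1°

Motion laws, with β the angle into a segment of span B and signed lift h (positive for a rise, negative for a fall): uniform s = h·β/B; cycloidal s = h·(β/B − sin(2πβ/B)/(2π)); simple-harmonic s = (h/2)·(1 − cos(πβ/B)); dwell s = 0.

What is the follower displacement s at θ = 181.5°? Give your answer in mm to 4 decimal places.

seg 1 [0°–138.2°] dwell: s stays 0.0000
seg 2 [138.2°–162.3°] uniform, h=25: full span → s += 25 → s = 25.0000
seg 3 [162.3°–218.8°] simple-harmonic, h=-25: θ=181.5° here. β=19.2, B=56.5. -25/2·(1 − cos(π·0.3398)) = -6.4720 → s = 18.5280

18.5280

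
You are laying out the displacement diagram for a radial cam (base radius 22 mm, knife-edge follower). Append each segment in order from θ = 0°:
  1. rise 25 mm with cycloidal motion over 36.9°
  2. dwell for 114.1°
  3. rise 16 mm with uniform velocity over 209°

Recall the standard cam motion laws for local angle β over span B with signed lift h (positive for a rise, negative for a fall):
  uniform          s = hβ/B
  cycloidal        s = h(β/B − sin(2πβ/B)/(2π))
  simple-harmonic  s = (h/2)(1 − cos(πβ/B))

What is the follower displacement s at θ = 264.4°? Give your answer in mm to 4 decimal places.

seg 1 [0°–36.9°] cycloidal, h=25: full span → s += 25 → s = 25.0000
seg 2 [36.9°–151°] dwell: s stays 25.0000
seg 3 [151°–360°] uniform, h=16: θ=264.4° here. β=113.4, B=209. 16·113.4/209 = 8.6813 → s = 33.6813

33.6813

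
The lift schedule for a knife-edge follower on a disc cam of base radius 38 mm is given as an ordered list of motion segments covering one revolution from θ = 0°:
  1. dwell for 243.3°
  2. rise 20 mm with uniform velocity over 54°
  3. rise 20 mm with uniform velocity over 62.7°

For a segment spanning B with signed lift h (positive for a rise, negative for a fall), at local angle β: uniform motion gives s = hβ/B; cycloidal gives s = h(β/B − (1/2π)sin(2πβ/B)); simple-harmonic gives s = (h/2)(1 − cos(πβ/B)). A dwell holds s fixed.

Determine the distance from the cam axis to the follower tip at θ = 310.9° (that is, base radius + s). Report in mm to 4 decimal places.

seg 1 [0°–243.3°] dwell: s stays 0.0000
seg 2 [243.3°–297.3°] uniform, h=20: full span → s += 20 → s = 20.0000
seg 3 [297.3°–360°] uniform, h=20: θ=310.9° here. β=13.6, B=62.7. 20·13.6/62.7 = 4.3381 → s = 24.3381
radial distance = base radius + s = 38 + 24.3381 = 62.3381

62.3381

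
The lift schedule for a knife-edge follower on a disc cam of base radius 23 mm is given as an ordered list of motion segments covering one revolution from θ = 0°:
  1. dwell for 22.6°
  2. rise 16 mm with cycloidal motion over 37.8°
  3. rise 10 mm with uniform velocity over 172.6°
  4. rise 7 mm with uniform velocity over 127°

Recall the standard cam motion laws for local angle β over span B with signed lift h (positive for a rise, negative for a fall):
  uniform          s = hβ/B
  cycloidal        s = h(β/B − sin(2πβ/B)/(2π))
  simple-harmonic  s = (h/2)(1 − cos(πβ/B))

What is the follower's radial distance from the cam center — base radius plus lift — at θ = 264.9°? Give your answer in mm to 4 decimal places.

seg 1 [0°–22.6°] dwell: s stays 0.0000
seg 2 [22.6°–60.4°] cycloidal, h=16: full span → s += 16 → s = 16.0000
seg 3 [60.4°–233°] uniform, h=10: full span → s += 10 → s = 26.0000
seg 4 [233°–360°] uniform, h=7: θ=264.9° here. β=31.9, B=127. 7·31.9/127 = 1.7583 → s = 27.7583
radial distance = base radius + s = 23 + 27.7583 = 50.7583

50.7583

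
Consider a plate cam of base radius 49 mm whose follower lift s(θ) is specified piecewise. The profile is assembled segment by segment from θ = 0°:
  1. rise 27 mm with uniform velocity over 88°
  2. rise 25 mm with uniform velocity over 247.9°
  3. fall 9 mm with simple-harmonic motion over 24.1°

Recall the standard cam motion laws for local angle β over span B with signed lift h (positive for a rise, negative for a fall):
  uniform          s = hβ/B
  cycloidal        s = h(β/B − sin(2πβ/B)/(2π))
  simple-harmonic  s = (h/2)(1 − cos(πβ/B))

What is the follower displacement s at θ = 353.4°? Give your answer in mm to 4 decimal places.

seg 1 [0°–88°] uniform, h=27: full span → s += 27 → s = 27.0000
seg 2 [88°–335.9°] uniform, h=25: full span → s += 25 → s = 52.0000
seg 3 [335.9°–360°] simple-harmonic, h=-9: θ=353.4° here. β=17.5, B=24.1. -9/2·(1 − cos(π·0.7261)) = -7.4348 → s = 44.5652

44.5652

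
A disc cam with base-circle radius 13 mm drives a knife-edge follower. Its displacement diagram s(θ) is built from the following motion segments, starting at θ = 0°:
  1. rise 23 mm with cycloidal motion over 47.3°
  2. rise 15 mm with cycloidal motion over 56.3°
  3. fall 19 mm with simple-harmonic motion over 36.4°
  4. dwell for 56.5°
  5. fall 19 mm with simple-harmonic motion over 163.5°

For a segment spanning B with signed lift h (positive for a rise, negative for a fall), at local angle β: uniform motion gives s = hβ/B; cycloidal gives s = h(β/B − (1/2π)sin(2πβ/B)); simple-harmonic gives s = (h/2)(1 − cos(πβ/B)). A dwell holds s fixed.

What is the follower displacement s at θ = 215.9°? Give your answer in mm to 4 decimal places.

seg 1 [0°–47.3°] cycloidal, h=23: full span → s += 23 → s = 23.0000
seg 2 [47.3°–103.6°] cycloidal, h=15: full span → s += 15 → s = 38.0000
seg 3 [103.6°–140°] simple-harmonic, h=-19: full span → s += -19 → s = 19.0000
seg 4 [140°–196.5°] dwell: s stays 19.0000
seg 5 [196.5°–360°] simple-harmonic, h=-19: θ=215.9° here. β=19.4, B=163.5. -19/2·(1 − cos(π·0.1187)) = -0.6524 → s = 18.3476

18.3476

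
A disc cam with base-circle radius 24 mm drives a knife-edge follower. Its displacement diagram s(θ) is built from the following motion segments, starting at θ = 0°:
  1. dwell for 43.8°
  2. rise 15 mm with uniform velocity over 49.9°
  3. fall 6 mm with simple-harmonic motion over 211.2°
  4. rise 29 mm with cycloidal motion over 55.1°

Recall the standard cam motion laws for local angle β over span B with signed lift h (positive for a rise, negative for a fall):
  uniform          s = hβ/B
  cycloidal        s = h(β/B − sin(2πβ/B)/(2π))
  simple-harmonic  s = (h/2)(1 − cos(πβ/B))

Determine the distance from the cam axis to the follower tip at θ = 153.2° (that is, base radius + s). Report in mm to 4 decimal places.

seg 1 [0°–43.8°] dwell: s stays 0.0000
seg 2 [43.8°–93.7°] uniform, h=15: full span → s += 15 → s = 15.0000
seg 3 [93.7°–304.9°] simple-harmonic, h=-6: θ=153.2° here. β=59.5, B=211.2. -6/2·(1 − cos(π·0.2817)) = -1.1003 → s = 13.8997
radial distance = base radius + s = 24 + 13.8997 = 37.8997

37.8997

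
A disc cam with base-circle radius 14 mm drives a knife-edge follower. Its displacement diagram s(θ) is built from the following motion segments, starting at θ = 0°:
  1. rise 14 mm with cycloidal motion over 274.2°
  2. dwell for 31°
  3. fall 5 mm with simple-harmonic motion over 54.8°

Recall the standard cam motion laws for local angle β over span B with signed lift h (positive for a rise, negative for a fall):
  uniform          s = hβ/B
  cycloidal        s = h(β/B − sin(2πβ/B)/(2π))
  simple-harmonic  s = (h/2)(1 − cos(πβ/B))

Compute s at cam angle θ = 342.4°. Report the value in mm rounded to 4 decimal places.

seg 1 [0°–274.2°] cycloidal, h=14: full span → s += 14 → s = 14.0000
seg 2 [274.2°–305.2°] dwell: s stays 14.0000
seg 3 [305.2°–360°] simple-harmonic, h=-5: θ=342.4° here. β=37.2, B=54.8. -5/2·(1 − cos(π·0.6788)) = -3.8318 → s = 10.1682

10.1682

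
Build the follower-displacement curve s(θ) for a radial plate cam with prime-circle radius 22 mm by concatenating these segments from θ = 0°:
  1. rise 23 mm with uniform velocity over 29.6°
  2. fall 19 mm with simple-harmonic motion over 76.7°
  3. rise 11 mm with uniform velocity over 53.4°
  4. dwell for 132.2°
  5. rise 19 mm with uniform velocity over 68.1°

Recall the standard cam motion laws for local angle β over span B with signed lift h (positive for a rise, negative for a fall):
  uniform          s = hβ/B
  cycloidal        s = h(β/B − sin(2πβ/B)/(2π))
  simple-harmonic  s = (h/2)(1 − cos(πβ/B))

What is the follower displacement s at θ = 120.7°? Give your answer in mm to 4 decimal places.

seg 1 [0°–29.6°] uniform, h=23: full span → s += 23 → s = 23.0000
seg 2 [29.6°–106.3°] simple-harmonic, h=-19: full span → s += -19 → s = 4.0000
seg 3 [106.3°–159.7°] uniform, h=11: θ=120.7° here. β=14.4, B=53.4. 11·14.4/53.4 = 2.9663 → s = 6.9663

6.9663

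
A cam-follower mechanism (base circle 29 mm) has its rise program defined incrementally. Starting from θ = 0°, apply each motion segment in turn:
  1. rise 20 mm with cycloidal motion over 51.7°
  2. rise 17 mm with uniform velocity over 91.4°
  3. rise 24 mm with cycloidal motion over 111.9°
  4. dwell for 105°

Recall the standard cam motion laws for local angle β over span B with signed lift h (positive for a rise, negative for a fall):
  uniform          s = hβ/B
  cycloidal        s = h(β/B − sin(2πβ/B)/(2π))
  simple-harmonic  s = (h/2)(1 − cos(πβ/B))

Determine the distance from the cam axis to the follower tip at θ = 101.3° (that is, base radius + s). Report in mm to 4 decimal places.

seg 1 [0°–51.7°] cycloidal, h=20: full span → s += 20 → s = 20.0000
seg 2 [51.7°–143.1°] uniform, h=17: θ=101.3° here. β=49.6, B=91.4. 17·49.6/91.4 = 9.2254 → s = 29.2254
radial distance = base radius + s = 29 + 29.2254 = 58.2254

58.2254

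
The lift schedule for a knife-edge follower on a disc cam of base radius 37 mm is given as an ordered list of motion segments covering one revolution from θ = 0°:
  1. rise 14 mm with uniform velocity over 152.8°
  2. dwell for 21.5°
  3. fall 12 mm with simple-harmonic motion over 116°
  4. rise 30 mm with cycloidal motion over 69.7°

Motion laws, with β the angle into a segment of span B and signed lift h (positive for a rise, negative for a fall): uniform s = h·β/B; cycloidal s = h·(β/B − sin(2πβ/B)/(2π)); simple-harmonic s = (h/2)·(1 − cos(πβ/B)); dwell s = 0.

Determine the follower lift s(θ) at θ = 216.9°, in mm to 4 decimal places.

seg 1 [0°–152.8°] uniform, h=14: full span → s += 14 → s = 14.0000
seg 2 [152.8°–174.3°] dwell: s stays 14.0000
seg 3 [174.3°–290.3°] simple-harmonic, h=-12: θ=216.9° here. β=42.6, B=116. -12/2·(1 − cos(π·0.3672)) = -3.5695 → s = 10.4305

10.4305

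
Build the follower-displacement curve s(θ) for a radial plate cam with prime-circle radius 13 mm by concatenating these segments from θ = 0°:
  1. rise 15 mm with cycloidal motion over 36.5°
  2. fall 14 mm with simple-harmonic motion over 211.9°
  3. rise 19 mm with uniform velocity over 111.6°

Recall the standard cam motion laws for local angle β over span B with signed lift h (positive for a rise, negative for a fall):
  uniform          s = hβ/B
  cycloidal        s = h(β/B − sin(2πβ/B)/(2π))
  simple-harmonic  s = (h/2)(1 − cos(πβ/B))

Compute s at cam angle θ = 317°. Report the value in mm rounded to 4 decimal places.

seg 1 [0°–36.5°] cycloidal, h=15: full span → s += 15 → s = 15.0000
seg 2 [36.5°–248.4°] simple-harmonic, h=-14: full span → s += -14 → s = 1.0000
seg 3 [248.4°–360°] uniform, h=19: θ=317° here. β=68.6, B=111.6. 19·68.6/111.6 = 11.6792 → s = 12.6792

12.6792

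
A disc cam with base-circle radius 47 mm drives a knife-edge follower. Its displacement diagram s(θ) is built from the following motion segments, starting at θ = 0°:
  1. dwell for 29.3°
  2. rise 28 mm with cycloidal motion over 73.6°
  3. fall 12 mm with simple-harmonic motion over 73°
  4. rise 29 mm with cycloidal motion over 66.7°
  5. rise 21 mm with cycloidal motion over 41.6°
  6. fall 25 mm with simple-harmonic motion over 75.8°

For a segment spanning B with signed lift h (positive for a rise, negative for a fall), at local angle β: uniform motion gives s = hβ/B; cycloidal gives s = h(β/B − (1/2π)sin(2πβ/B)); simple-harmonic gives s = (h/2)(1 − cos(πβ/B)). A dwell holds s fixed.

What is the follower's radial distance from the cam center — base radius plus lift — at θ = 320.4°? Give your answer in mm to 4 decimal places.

seg 1 [0°–29.3°] dwell: s stays 0.0000
seg 2 [29.3°–102.9°] cycloidal, h=28: full span → s += 28 → s = 28.0000
seg 3 [102.9°–175.9°] simple-harmonic, h=-12: full span → s += -12 → s = 16.0000
seg 4 [175.9°–242.6°] cycloidal, h=29: full span → s += 29 → s = 45.0000
seg 5 [242.6°–284.2°] cycloidal, h=21: full span → s += 21 → s = 66.0000
seg 6 [284.2°–360°] simple-harmonic, h=-25: θ=320.4° here. β=36.2, B=75.8. -25/2·(1 − cos(π·0.4776)) = -11.6200 → s = 54.3800
radial distance = base radius + s = 47 + 54.3800 = 101.3800

101.3800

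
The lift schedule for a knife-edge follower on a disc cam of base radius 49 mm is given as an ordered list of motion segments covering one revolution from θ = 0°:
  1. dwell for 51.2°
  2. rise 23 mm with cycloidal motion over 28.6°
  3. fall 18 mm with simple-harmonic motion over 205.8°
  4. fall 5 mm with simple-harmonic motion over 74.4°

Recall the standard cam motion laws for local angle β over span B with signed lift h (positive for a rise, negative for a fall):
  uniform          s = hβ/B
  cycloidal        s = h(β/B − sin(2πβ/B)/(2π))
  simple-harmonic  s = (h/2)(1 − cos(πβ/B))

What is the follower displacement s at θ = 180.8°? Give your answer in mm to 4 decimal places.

seg 1 [0°–51.2°] dwell: s stays 0.0000
seg 2 [51.2°–79.8°] cycloidal, h=23: full span → s += 23 → s = 23.0000
seg 3 [79.8°–285.6°] simple-harmonic, h=-18: θ=180.8° here. β=101, B=205.8. -18/2·(1 − cos(π·0.4908)) = -8.7390 → s = 14.2610

14.2610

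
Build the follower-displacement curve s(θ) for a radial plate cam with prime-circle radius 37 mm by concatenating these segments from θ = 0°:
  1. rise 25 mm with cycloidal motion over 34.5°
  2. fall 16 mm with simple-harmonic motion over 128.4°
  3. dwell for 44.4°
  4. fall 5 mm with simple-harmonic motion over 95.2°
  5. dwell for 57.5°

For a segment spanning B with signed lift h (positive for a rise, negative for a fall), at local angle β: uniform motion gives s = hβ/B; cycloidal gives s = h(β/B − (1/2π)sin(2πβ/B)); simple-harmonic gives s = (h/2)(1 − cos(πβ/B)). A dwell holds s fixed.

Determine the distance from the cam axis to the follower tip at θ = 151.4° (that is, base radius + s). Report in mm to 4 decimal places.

seg 1 [0°–34.5°] cycloidal, h=25: full span → s += 25 → s = 25.0000
seg 2 [34.5°–162.9°] simple-harmonic, h=-16: θ=151.4° here. β=116.9, B=128.4. -16/2·(1 − cos(π·0.9104)) = -15.6854 → s = 9.3146
radial distance = base radius + s = 37 + 9.3146 = 46.3146

46.3146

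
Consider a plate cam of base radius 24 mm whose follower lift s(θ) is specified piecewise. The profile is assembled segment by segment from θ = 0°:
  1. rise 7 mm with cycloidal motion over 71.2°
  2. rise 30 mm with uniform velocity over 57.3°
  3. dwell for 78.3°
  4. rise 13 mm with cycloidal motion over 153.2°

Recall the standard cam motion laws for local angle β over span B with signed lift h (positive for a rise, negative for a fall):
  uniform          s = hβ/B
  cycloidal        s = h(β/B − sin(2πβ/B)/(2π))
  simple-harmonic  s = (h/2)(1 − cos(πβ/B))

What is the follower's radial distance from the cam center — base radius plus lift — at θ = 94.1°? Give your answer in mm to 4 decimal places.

seg 1 [0°–71.2°] cycloidal, h=7: full span → s += 7 → s = 7.0000
seg 2 [71.2°–128.5°] uniform, h=30: θ=94.1° here. β=22.9, B=57.3. 30·22.9/57.3 = 11.9895 → s = 18.9895
radial distance = base radius + s = 24 + 18.9895 = 42.9895

42.9895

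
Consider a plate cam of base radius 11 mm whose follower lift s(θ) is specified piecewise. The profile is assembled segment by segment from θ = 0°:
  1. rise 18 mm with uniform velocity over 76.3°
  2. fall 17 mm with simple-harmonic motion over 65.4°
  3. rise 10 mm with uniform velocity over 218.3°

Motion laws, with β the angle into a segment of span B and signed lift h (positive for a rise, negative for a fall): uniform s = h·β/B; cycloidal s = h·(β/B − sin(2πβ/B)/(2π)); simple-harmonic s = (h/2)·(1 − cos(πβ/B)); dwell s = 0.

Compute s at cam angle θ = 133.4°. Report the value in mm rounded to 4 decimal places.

seg 1 [0°–76.3°] uniform, h=18: full span → s += 18 → s = 18.0000
seg 2 [76.3°–141.7°] simple-harmonic, h=-17: θ=133.4° here. β=57.1, B=65.4. -17/2·(1 − cos(π·0.8731)) = -16.3333 → s = 1.6667

1.6667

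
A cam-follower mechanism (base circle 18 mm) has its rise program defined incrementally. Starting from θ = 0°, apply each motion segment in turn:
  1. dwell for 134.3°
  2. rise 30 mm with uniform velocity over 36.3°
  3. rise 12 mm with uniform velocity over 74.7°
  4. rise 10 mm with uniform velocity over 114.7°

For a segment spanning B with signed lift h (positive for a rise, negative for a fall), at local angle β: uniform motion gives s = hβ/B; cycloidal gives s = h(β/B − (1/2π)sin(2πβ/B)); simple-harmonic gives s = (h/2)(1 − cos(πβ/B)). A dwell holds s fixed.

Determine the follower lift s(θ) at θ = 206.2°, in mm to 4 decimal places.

seg 1 [0°–134.3°] dwell: s stays 0.0000
seg 2 [134.3°–170.6°] uniform, h=30: full span → s += 30 → s = 30.0000
seg 3 [170.6°–245.3°] uniform, h=12: θ=206.2° here. β=35.6, B=74.7. 12·35.6/74.7 = 5.7189 → s = 35.7189

35.7189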